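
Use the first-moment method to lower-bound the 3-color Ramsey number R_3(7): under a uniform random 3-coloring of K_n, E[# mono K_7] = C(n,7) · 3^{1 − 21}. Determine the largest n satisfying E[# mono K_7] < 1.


We need C(n, 7) · 3^{1 − 21} < 1, i.e. C(n, 7) < 3^{21 − 1} = 3486784401.
Check values of n near the boundary:
  n = 79: C(79, 7) = 2898753715; 2898753715 < 3486784401? YES
  n = 80: C(80, 7) = 3176716400; 3176716400 < 3486784401? YES
  n = 81: C(81, 7) = 3477216600; 3477216600 < 3486784401? YES
  n = 82: C(82, 7) = 3801756816; 3801756816 < 3486784401? NO
  n = 83: C(83, 7) = 4151918628; 4151918628 < 3486784401? NO
The largest n with C(n, 7) < 3486784401 is n = 81 (where E[X] = 42928600/43046721 ≈ 0.9972560). Hence R_3(7) > 81, i.e. R_3(7) ≥ 82.

Largest n = 81; hence R_3(7) > 81.


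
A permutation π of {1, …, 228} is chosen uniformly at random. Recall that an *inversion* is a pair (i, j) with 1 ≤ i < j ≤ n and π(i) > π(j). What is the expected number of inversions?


Write X = Σ X_I over the C(228, 2) = 25878 pairs i < j, with X_I the indicator of one inversion.
There are 25878 indicators.
For each fixed pair i < j, the values π(i) and π(j) are two distinct elements of {1, …, 228} in uniformly random order; by symmetry P[π(i) > π(j)] = 1/2.
By linearity: E[X] = 25878 · (1/2) = C(228, 2) · (1/2) = 25878/2 = 12939 ≈ 12939.0000.

E[X] = 12939 = 12939.0000.


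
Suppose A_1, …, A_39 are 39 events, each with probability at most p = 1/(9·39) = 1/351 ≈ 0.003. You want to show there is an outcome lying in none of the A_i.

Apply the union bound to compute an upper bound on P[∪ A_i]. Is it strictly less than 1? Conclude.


Union bound: P[∪_{i=1}^{39} A_i] ≤ Σ_i P[A_i] ≤ 39·p = 39·(1/351) = 1/9.
Numerically: 1/9 ≈ 0.111.
Is 1/9 < 1? YES.
Since P[∪ A_i] ≤ 1/9 < 1, the complement has P[∩ A_i^c] ≥ 1 − 1/9 = 8/9 > 0, so some outcome avoids every A_i.

39·p = 1/9 ≈ 0.111; existence CERTIFIED by the union bound.


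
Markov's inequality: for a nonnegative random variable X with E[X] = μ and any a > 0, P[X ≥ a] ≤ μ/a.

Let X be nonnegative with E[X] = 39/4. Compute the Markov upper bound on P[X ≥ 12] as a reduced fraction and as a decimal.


μ = E[X] = 39/4, a = 12.
Markov: P[X ≥ 12] ≤ μ/a = (39/4)/12 = 13/16.
Numerically: ≈ 0.812.
(Since a = 12 > μ = 9.750, the bound 13/16 is < 1 and informative.)

P[X ≥ 12] ≤ 13/16 ≈ 0.812.


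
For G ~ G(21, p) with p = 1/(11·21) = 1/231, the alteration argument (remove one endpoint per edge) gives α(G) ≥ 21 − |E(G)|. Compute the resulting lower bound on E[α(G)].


E[|E(G)|] = C(21, 2)·p = 210 · (1/231) = 10/11.
E[α(G)] ≥ n − E[|E(G)|] = 21 − 10/11 = 221/11.
Numerically: ≈ 20.091.
(This is only a lower bound; the true E[α(G)] may be larger.)

E[α(G)] ≥ 221/11 ≈ 20.091.


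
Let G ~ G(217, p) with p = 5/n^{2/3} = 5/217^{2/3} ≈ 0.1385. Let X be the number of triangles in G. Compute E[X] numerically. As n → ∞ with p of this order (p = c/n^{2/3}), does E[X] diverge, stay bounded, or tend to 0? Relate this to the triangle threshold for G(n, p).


Number of potential triangles: C(217, 3) = 1679580.
Each occurs with probability p³ ≈ (0.1385)³ ≈ 2.654548e-03.
By linearity: E[X] = C(217, 3)·p³ ≈ 1679580 · 2.654548e-03 ≈ 4458.5253.
Since α = 2/3 < 1, p = c/n^{2/3} ≫ 1/n is above the triangle threshold p ~ 1/n. Asymptotically E[X] ~ (c³/6)·n^{3(1−α)} = (5³/6)·n^{1} → ∞; triangles are abundant w.h.p.

E[X] ≈ 4458.5253; in regime p = Θ(1/n^{2/3}) E[X] diverges (above the triangle threshold p ~ 1/n).


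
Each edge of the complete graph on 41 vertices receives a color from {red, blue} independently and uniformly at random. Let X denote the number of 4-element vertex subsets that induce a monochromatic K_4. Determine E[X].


Let X = Σ_S X_S over the C(41, 4) = 101270 subsets S of size 4, where X_S = 1 if the K_4 on S is monochromatic.
For a fixed S, the K_4 on S has C(4, 2) = 6 edges. P[all 6 edges red] = (1/2)^6, and likewise for blue, so P[monochromatic] = 2·(1/2)^6 = 2^{1 − 6} = 1/32.
Summing: E[X] = C(41, 4) · 2^{1 − 6} = 101270 · 1/32 = 50635/16.
Numerically: E[X] ≈ 3164.688.

E[X] = C(41,4)·2^(1−C(4,2)) = 50635/16 ≈ 3164.688.


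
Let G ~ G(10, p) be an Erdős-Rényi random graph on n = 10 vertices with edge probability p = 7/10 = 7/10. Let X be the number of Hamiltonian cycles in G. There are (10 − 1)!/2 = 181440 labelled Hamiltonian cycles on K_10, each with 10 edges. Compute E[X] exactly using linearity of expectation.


K_10 has (10 − 1)!/2 = 181440 labelled Hamiltonian cycles.
For each such Hamiltonian cycle H, let X_H = 1 if all 10 edges of H are present in G. Then P[X_H = 1] = p^{10} = (7/10)^{10} = 282475249/10000000000.
Summing the indicators: E[X] = Σ_H E[X_H] = 181440 · p^{10} = 181440 · 282475249/10000000000 = 160163466183/31250000.
Numerically: E[X] ≈ 5125.2.

E[X] = 181440 · (7/10)^{10} = 160163466183/31250000 ≈ 5125.2.


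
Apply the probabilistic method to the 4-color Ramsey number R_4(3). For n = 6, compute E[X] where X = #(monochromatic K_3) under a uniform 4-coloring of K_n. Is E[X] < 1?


E[X] = C(6, 3) · 4^{1 − 3} = 20 · 4^{−2} = 20/16.
As a reduced fraction: E[X] = 5/4 ≈ 1.25000.
Is E[X] < 1? NO.
Since E[X] ≥ 1, the first-moment bound is inconclusive at n = 6; it does NOT by itself certify R_4(3) > 6.

E[X] = 5/4 ≈ 1.25000; E[X] ≥ 1; first-moment method inconclusive here.


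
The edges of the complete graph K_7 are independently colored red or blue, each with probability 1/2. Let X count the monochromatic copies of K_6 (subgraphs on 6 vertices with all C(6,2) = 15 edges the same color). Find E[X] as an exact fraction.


Let X = Σ_S X_S over the C(7, 6) = 7 subsets S of size 6, where X_S = 1 if the K_6 on S is monochromatic.
For a fixed S, the K_6 on S has C(6, 2) = 15 edges. P[all 15 edges red] = (1/2)^15, and likewise for blue, so P[monochromatic] = 2·(1/2)^15 = 2^{1 − 15} = 1/16384.
By linearity of expectation: E[X] = C(7, 6) · 2^{1 − 15} = 7 · 1/16384 = 7/16384.
Numerically: E[X] ≈ 0.000427.

E[X] = C(7,6)·2^(1−C(6,2)) = 7/16384 ≈ 0.000427.


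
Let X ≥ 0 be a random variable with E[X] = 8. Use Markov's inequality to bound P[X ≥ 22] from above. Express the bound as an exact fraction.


μ = E[X] = 8, a = 22.
Markov: P[X ≥ 22] ≤ μ/a = (8)/22 = 4/11.
Numerically: ≈ 0.364.
(Since a = 22 > μ = 8.000, the bound 4/11 is < 1 and informative.)

P[X ≥ 22] ≤ 4/11 ≈ 0.364.


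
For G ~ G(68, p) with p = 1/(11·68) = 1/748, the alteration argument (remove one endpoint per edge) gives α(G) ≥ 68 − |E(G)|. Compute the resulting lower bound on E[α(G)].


E[|E(G)|] = C(68, 2)·p = 2278 · (1/748) = 67/22.
E[α(G)] ≥ n − E[|E(G)|] = 68 − 67/22 = 1429/22.
Numerically: ≈ 64.95455.
(This is only a lower bound; the true E[α(G)] may be larger.)

E[α(G)] ≥ 1429/22 ≈ 64.95455.


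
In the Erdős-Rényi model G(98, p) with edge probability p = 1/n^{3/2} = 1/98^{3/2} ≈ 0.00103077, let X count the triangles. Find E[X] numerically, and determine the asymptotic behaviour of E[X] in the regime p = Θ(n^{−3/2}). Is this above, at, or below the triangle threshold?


Number of potential triangles: C(98, 3) = 152096.
Each occurs with probability p³ ≈ (0.00103077)³ ≈ 1.09517283e-09.
By linearity: E[X] = C(98, 3)·p³ ≈ 152096 · 1.09517283e-09 ≈ 0.000167.
Since α = 3/2 > 1, p = c/n^{3/2} = o(1/n) is below the triangle threshold p ~ 1/n. Asymptotically E[X] ~ (c³/6)·n^{3(1−α)} = (1³/6)·n^{-1.5} → 0, so by Markov's inequality G has no triangles w.h.p.

E[X] ≈ 0.000167; in regime p = Θ(1/n^{3/2}) E[X] tends to 0 (below the triangle threshold p ~ 1/n).


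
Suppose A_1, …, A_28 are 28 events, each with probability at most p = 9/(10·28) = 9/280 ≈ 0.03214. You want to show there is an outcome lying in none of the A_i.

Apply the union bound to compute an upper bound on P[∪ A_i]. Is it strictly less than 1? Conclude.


Union bound: P[∪_{i=1}^{28} A_i] ≤ Σ_i P[A_i] ≤ 28·p = 28·(9/280) = 9/10.
Numerically: 9/10 ≈ 0.90000.
Is 9/10 < 1? YES.
Since P[∪ A_i] ≤ 9/10 < 1, the complement has P[∩ A_i^c] ≥ 1 − 9/10 = 1/10 > 0, so some outcome avoids every A_i.

28·p = 9/10 ≈ 0.90000; existence CERTIFIED by the union bound.


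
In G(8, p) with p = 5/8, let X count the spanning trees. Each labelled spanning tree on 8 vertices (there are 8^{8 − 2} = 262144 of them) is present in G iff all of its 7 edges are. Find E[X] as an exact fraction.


K_8 has 8^{8 − 2} = 262144 labelled spanning trees.
For each such spanning tree H, let X_H = 1 if all 7 edges of H are present in G. Then P[X_H = 1] = p^{7} = (5/8)^{7} = 78125/2097152.
Summing the indicators: E[X] = Σ_H E[X_H] = 262144 · p^{7} = 262144 · 78125/2097152 = 78125/8.
Numerically: E[X] ≈ 9765.6.

E[X] = 262144 · (5/8)^{7} = 78125/8 ≈ 9765.6.


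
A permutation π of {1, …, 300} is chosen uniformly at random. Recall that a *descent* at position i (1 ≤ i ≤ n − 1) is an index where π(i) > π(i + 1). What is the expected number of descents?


Write X = Σ X_I over i = 1, …, 299, with X_I the indicator of one descent.
There are 299 indicators.
For each fixed i, the pair (π(i), π(i+1)) is a uniformly random ordered pair of distinct values from {1, …, 300}; by symmetry P[π(i) > π(i+1)] = 1/2.
By linearity: E[X] = 299 · (1/2) = (300 − 1) · (1/2) = 299/2 ≈ 149.5000.

E[X] = 299/2 = 149.5000.


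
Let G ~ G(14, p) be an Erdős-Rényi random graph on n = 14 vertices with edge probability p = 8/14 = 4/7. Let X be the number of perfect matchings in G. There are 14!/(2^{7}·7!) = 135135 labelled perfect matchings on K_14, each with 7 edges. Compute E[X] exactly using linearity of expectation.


K_14 has 14!/(2^{7}·7!) = 135135 labelled perfect matchings.
For each such perfect matching H, let X_H = 1 if all 7 edges of H are present in G. Then P[X_H = 1] = p^{7} = (4/7)^{7} = 16384/823543.
By linearity: E[X] = Σ_H E[X_H] = 135135 · p^{7} = 135135 · 16384/823543 = 316293120/117649.
Numerically: E[X] ≈ 2.69e+03.

E[X] = 135135 · (4/7)^{7} = 316293120/117649 ≈ 2.69e+03.


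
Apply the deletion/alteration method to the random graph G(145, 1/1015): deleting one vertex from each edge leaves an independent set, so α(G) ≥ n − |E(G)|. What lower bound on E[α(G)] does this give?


E[|E(G)|] = C(145, 2)·p = 10440 · (1/1015) = 72/7.
E[α(G)] ≥ n − E[|E(G)|] = 145 − 72/7 = 943/7.
Numerically: ≈ 134.71429.
(This is only a lower bound; the true E[α(G)] may be larger.)

E[α(G)] ≥ 943/7 ≈ 134.71429.


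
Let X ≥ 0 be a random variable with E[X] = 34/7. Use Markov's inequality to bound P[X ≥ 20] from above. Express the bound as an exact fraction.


μ = E[X] = 34/7, a = 20.
Markov: P[X ≥ 20] ≤ μ/a = (34/7)/20 = 17/70.
Numerically: ≈ 0.243.
(Since a = 20 > μ = 4.857, the bound 17/70 is < 1 and informative.)

P[X ≥ 20] ≤ 17/70 ≈ 0.243.


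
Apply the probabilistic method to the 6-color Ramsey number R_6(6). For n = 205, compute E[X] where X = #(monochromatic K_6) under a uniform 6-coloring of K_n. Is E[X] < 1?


E[X] = C(205, 6) · 6^{1 − 15} = 95746959700 · 6^{−14} = 95746959700/78364164096.
As a reduced fraction: E[X] = 23936739925/19591041024 ≈ 1.222.
Is E[X] < 1? NO.
Since E[X] ≥ 1, the first-moment bound is inconclusive at n = 205; it does NOT by itself certify R_6(6) > 205.

E[X] = 23936739925/19591041024 ≈ 1.222; E[X] ≥ 1; first-moment method inconclusive here.


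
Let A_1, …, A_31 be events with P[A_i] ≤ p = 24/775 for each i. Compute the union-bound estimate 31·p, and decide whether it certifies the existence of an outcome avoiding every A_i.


Union bound: P[∪_{i=1}^{31} A_i] ≤ Σ_i P[A_i] ≤ 31·p = 31·(24/775) = 24/25.
Numerically: 24/25 ≈ 0.9600000.
Is 24/25 < 1? YES.
Since P[∪ A_i] ≤ 24/25 < 1, the complement has P[∩ A_i^c] ≥ 1 − 24/25 = 1/25 > 0, so some outcome avoids every A_i.

31·p = 24/25 ≈ 0.9600000; existence CERTIFIED by the union bound.


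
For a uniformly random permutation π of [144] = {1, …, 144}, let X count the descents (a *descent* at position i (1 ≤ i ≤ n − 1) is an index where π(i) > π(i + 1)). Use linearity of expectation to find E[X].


Write X = Σ X_I over i = 1, …, 143, with X_I the indicator of one descent.
There are 143 indicators.
For each fixed i, the pair (π(i), π(i+1)) is a uniformly random ordered pair of distinct values from {1, …, 144}; by symmetry P[π(i) > π(i+1)] = 1/2.
By linearity: E[X] = 143 · (1/2) = (144 − 1) · (1/2) = 143/2 ≈ 71.500000.

E[X] = 143/2 = 71.500000.


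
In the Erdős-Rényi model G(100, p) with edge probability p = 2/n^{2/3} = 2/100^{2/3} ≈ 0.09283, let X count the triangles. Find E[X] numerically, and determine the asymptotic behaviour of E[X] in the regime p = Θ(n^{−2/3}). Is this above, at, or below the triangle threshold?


Number of potential triangles: C(100, 3) = 161700.
Each occurs with probability p³ ≈ (0.09283)³ ≈ 8.000000e-04.
By linearity: E[X] = C(100, 3)·p³ ≈ 161700 · 8.000000e-04 ≈ 129.3600.
Since α = 2/3 < 1, p = c/n^{2/3} ≫ 1/n is above the triangle threshold p ~ 1/n. Asymptotically E[X] ~ (c³/6)·n^{3(1−α)} = (2³/6)·n^{1} → ∞; triangles are abundant w.h.p.

E[X] ≈ 129.3600; in regime p = Θ(1/n^{2/3}) E[X] diverges (above the triangle threshold p ~ 1/n).


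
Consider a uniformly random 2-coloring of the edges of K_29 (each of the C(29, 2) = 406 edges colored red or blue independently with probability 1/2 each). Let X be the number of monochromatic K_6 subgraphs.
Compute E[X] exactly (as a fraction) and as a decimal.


Let X = Σ_S X_S over the C(29, 6) = 475020 subsets S of size 6, where X_S = 1 if the K_6 on S is monochromatic.
For a fixed S, the K_6 on S has C(6, 2) = 15 edges. P[all 15 edges red] = (1/2)^15, and likewise for blue, so P[monochromatic] = 2·(1/2)^15 = 2^{1 − 15} = 1/16384.
By linearity of expectation: E[X] = C(29, 6) · 2^{1 − 15} = 475020 · 1/16384 = 118755/4096.
Numerically: E[X] ≈ 28.993.

E[X] = C(29,6)·2^(1−C(6,2)) = 118755/4096 ≈ 28.993.


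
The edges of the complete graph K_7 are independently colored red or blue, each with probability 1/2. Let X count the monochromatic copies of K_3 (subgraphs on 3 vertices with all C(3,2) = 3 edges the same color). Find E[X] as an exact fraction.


Let X = Σ_S X_S over the C(7, 3) = 35 subsets S of size 3, where X_S = 1 if the K_3 on S is monochromatic.
For a fixed S, the K_3 on S has C(3, 2) = 3 edges. P[all 3 edges red] = (1/2)^3, and likewise for blue, so P[monochromatic] = 2·(1/2)^3 = 2^{1 − 3} = 1/4.
Summing: E[X] = C(7, 3) · 2^{1 − 3} = 35 · 1/4 = 35/4.
Numerically: E[X] ≈ 8.750.

E[X] = C(7,3)·2^(1−C(3,2)) = 35/4 ≈ 8.750.


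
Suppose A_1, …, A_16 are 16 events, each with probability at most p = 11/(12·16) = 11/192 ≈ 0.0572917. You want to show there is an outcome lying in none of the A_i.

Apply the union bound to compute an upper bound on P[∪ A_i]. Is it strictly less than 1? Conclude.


Union bound: P[∪_{i=1}^{16} A_i] ≤ Σ_i P[A_i] ≤ 16·p = 16·(11/192) = 11/12.
Numerically: 11/12 ≈ 0.9166667.
Is 11/12 < 1? YES.
Since P[∪ A_i] ≤ 11/12 < 1, the complement has P[∩ A_i^c] ≥ 1 − 11/12 = 1/12 > 0, so some outcome avoids every A_i.

16·p = 11/12 ≈ 0.9166667; existence CERTIFIED by the union bound.


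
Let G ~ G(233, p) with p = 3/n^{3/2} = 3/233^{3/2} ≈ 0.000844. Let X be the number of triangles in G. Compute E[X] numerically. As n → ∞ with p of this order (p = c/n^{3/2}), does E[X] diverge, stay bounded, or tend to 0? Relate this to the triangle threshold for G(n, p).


Number of potential triangles: C(233, 3) = 2081156.
Each occurs with probability p³ ≈ (0.000844)³ ≈ 6.00153e-10.
By linearity: E[X] = C(233, 3)·p³ ≈ 2081156 · 6.00153e-10 ≈ 0.001.
Since α = 3/2 > 1, p = c/n^{3/2} = o(1/n) is below the triangle threshold p ~ 1/n. Asymptotically E[X] ~ (c³/6)·n^{3(1−α)} = (3³/6)·n^{-1.5} → 0, so by Markov's inequality G has no triangles w.h.p.

E[X] ≈ 0.001; in regime p = Θ(1/n^{3/2}) E[X] tends to 0 (below the triangle threshold p ~ 1/n).


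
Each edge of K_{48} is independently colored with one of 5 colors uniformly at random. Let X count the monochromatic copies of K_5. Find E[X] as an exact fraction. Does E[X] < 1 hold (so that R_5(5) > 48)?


E[X] = C(48, 5) · 5^{1 − 10} = 1712304 · 5^{−9} = 1712304/1953125.
As a reduced fraction: E[X] = 1712304/1953125 ≈ 0.87670.
Is E[X] < 1? YES.
Since E[X] < 1, there exists a 5-coloring of K_{48} with no monochromatic K_5; hence R_5(5) > 48.

E[X] = 1712304/1953125 ≈ 0.87670; E[X] < 1, so R_5(5) > 48.


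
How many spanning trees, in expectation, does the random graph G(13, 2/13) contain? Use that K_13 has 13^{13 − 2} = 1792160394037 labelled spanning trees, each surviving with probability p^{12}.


K_13 has 13^{13 − 2} = 1792160394037 labelled spanning trees.
For each such spanning tree H, let X_H = 1 if all 12 edges of H are present in G. Then P[X_H = 1] = p^{12} = (2/13)^{12} = 4096/23298085122481.
By linearity of expectation: E[X] = Σ_H E[X_H] = 1792160394037 · p^{12} = 1792160394037 · 4096/23298085122481 = 4096/13.
Numerically: E[X] ≈ 315.1.

E[X] = 1792160394037 · (2/13)^{12} = 4096/13 ≈ 315.1.


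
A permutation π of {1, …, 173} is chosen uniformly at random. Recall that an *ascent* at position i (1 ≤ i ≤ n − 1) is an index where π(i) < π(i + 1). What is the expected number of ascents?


Write X = Σ X_I over i = 1, …, 172, with X_I the indicator of one ascent.
There are 172 indicators.
For each fixed i, the pair (π(i), π(i+1)) is a uniformly random ordered pair of distinct values from {1, …, 173}; by symmetry P[π(i) < π(i+1)] = 1/2.
By linearity: E[X] = 172 · (1/2) = (173 − 1) · (1/2) = 86 ≈ 86.000000.

E[X] = 86 = 86.000000.


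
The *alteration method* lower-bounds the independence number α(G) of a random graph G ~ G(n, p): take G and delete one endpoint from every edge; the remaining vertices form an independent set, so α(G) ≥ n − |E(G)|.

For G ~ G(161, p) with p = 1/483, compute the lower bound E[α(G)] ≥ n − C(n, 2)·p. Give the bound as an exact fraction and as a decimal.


E[|E(G)|] = C(161, 2)·p = 12880 · (1/483) = 80/3.
E[α(G)] ≥ n − E[|E(G)|] = 161 − 80/3 = 403/3.
Numerically: ≈ 134.3333.
(This is only a lower bound; the true E[α(G)] may be larger.)

E[α(G)] ≥ 403/3 ≈ 134.3333.


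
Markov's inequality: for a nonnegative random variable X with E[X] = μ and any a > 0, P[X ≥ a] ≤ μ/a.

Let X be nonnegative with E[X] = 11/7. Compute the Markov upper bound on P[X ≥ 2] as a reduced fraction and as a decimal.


μ = E[X] = 11/7, a = 2.
Markov: P[X ≥ 2] ≤ μ/a = (11/7)/2 = 11/14.
Numerically: ≈ 0.785714.
(Since a = 2 > μ = 1.571429, the bound 11/14 is < 1 and informative.)

P[X ≥ 2] ≤ 11/14 ≈ 0.785714.


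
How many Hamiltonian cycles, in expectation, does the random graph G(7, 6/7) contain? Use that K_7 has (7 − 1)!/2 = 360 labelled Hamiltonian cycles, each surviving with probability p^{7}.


K_7 has (7 − 1)!/2 = 360 labelled Hamiltonian cycles.
For each such Hamiltonian cycle H, let X_H = 1 if all 7 edges of H are present in G. Then P[X_H = 1] = p^{7} = (6/7)^{7} = 279936/823543.
By linearity: E[X] = Σ_H E[X_H] = 360 · p^{7} = 360 · 279936/823543 = 100776960/823543.
Numerically: E[X] ≈ 122.

E[X] = 360 · (6/7)^{7} = 100776960/823543 ≈ 122.


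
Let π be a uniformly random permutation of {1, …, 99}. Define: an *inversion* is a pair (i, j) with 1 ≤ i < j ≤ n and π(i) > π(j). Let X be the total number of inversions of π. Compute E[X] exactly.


Write X = Σ X_I over the C(99, 2) = 4851 pairs i < j, with X_I the indicator of one inversion.
There are 4851 indicators.
For each fixed pair i < j, the values π(i) and π(j) are two distinct elements of {1, …, 99} in uniformly random order; by symmetry P[π(i) > π(j)] = 1/2.
By linearity: E[X] = 4851 · (1/2) = C(99, 2) · (1/2) = 4851/2 = 4851/2 ≈ 2425.500000.

E[X] = 4851/2 = 2425.500000.


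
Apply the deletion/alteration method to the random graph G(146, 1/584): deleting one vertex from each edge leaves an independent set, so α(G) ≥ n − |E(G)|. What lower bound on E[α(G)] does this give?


E[|E(G)|] = C(146, 2)·p = 10585 · (1/584) = 145/8.
E[α(G)] ≥ n − E[|E(G)|] = 146 − 145/8 = 1023/8.
Numerically: ≈ 127.875000.
(This is only a lower bound; the true E[α(G)] may be larger.)

E[α(G)] ≥ 1023/8 ≈ 127.875000.


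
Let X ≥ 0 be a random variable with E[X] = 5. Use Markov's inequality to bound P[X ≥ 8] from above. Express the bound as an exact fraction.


μ = E[X] = 5, a = 8.
Markov: P[X ≥ 8] ≤ μ/a = (5)/8 = 5/8.
Numerically: ≈ 0.62500.
(Since a = 8 > μ = 5.00000, the bound 5/8 is < 1 and informative.)

P[X ≥ 8] ≤ 5/8 ≈ 0.62500.


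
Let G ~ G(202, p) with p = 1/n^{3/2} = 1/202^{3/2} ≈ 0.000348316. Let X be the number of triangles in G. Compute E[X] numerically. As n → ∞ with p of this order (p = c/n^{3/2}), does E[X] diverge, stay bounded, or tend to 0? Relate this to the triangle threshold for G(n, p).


Number of potential triangles: C(202, 3) = 1353400.
Each occurs with probability p³ ≈ (0.000348316)³ ≈ 4.22589632e-11.
By linearity: E[X] = C(202, 3)·p³ ≈ 1353400 · 4.22589632e-11 ≈ 0.000057.
Since α = 3/2 > 1, p = c/n^{3/2} = o(1/n) is below the triangle threshold p ~ 1/n. Asymptotically E[X] ~ (c³/6)·n^{3(1−α)} = (1³/6)·n^{-1.5} → 0, so by Markov's inequality G has no triangles w.h.p.

E[X] ≈ 0.000057; in regime p = Θ(1/n^{3/2}) E[X] tends to 0 (below the triangle threshold p ~ 1/n).


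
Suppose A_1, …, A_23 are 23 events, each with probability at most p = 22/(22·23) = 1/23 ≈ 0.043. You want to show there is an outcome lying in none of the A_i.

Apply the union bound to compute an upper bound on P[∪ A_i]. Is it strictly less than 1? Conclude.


Union bound: P[∪_{i=1}^{23} A_i] ≤ Σ_i P[A_i] ≤ 23·p = 23·(1/23) = 1.
Numerically: 1 ≈ 1.000.
Is 1 < 1? NO.
Since the bound 1 is ≥ 1, the union bound is uninformative here; it does NOT by itself certify existence.

23·p = 1 ≈ 1.000; existence NOT certified by the union bound.


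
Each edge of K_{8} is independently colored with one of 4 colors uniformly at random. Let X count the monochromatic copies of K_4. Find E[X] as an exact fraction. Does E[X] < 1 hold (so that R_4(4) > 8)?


E[X] = C(8, 4) · 4^{1 − 6} = 70 · 4^{−5} = 70/1024.
As a reduced fraction: E[X] = 35/512 ≈ 0.068.
Is E[X] < 1? YES.
Since E[X] < 1, there exists a 4-coloring of K_{8} with no monochromatic K_4; hence R_4(4) > 8.

E[X] = 35/512 ≈ 0.068; E[X] < 1, so R_4(4) > 8.


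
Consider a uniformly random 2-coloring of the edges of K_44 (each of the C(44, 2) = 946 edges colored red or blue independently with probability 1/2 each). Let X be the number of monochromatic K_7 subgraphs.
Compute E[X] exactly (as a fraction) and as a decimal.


Let X = Σ_S X_S over the C(44, 7) = 38320568 subsets S of size 7, where X_S = 1 if the K_7 on S is monochromatic.
For a fixed S, the K_7 on S has C(7, 2) = 21 edges. P[all 21 edges red] = (1/2)^21, and likewise for blue, so P[monochromatic] = 2·(1/2)^21 = 2^{1 − 21} = 1/1048576.
Summing: E[X] = C(44, 7) · 2^{1 − 21} = 38320568 · 1/1048576 = 4790071/131072.
Numerically: E[X] ≈ 36.54534.

E[X] = C(44,7)·2^(1−C(7,2)) = 4790071/131072 ≈ 36.54534.


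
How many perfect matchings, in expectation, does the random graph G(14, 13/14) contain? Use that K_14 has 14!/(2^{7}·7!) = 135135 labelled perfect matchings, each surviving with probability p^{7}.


K_14 has 14!/(2^{7}·7!) = 135135 labelled perfect matchings.
For each such perfect matching H, let X_H = 1 if all 7 edges of H are present in G. Then P[X_H = 1] = p^{7} = (13/14)^{7} = 62748517/105413504.
By linearity: E[X] = Σ_H E[X_H] = 135135 · p^{7} = 135135 · 62748517/105413504 = 1211360120685/15059072.
Numerically: E[X] ≈ 8.04e+04.

E[X] = 135135 · (13/14)^{7} = 1211360120685/15059072 ≈ 8.04e+04.


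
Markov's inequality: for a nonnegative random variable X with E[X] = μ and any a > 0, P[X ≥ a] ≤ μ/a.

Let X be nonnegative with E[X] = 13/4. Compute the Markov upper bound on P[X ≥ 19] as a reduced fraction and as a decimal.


μ = E[X] = 13/4, a = 19.
Markov: P[X ≥ 19] ≤ μ/a = (13/4)/19 = 13/76.
Numerically: ≈ 0.171053.
(Since a = 19 > μ = 3.250000, the bound 13/76 is < 1 and informative.)

P[X ≥ 19] ≤ 13/76 ≈ 0.171053.


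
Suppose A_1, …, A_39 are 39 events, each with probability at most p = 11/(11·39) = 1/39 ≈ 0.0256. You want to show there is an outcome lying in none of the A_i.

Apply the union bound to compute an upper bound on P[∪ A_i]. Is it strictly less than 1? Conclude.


Union bound: P[∪_{i=1}^{39} A_i] ≤ Σ_i P[A_i] ≤ 39·p = 39·(1/39) = 1.
Numerically: 1 ≈ 1.0000.
Is 1 < 1? NO.
Since the bound 1 is ≥ 1, the union bound is uninformative here; it does NOT by itself certify existence.

39·p = 1 ≈ 1.0000; existence NOT certified by the union bound.


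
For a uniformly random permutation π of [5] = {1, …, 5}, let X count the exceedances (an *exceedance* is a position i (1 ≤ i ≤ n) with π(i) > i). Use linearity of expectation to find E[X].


Write X = Σ_{i=1}^{5} X_i, where X_i = 1_{π(i) > i}.
For each fixed i, π(i) is uniform over {1, …, 5} (marginal of a uniform permutation), so P[π(i) > i] = (n − i)/n. Summing: Σ_{i=1}^{5} (n − i)/n = (0 + 1 + … + 4)/5 = 5(5 − 1)/(2·5) = (5 − 1)/2.
Hence E[X] = Σ_{i=1}^{5} (5 − i)/5 = 2 ≈ 2.0000.

E[X] = 2 = 2.0000.


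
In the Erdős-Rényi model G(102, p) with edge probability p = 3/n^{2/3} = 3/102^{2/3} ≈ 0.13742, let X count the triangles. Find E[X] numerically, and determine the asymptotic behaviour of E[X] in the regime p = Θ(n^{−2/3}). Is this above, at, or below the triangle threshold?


Number of potential triangles: C(102, 3) = 171700.
Each occurs with probability p³ ≈ (0.13742)³ ≈ 2.5951557e-03.
By linearity: E[X] = C(102, 3)·p³ ≈ 171700 · 2.5951557e-03 ≈ 445.58824.
Since α = 2/3 < 1, p = c/n^{2/3} ≫ 1/n is above the triangle threshold p ~ 1/n. Asymptotically E[X] ~ (c³/6)·n^{3(1−α)} = (3³/6)·n^{1} → ∞; triangles are abundant w.h.p.

E[X] ≈ 445.58824; in regime p = Θ(1/n^{2/3}) E[X] diverges (above the triangle threshold p ~ 1/n).


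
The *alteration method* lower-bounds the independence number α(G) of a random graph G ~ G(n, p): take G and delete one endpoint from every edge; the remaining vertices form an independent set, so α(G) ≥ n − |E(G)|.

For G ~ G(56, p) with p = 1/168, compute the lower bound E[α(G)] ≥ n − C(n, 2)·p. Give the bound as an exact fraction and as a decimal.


E[|E(G)|] = C(56, 2)·p = 1540 · (1/168) = 55/6.
E[α(G)] ≥ n − E[|E(G)|] = 56 − 55/6 = 281/6.
Numerically: ≈ 46.8333.
(This is only a lower bound; the true E[α(G)] may be larger.)

E[α(G)] ≥ 281/6 ≈ 46.8333.


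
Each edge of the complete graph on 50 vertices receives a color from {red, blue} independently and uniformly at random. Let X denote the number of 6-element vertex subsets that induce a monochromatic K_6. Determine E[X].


Let X = Σ_S X_S over the C(50, 6) = 15890700 subsets S of size 6, where X_S = 1 if the K_6 on S is monochromatic.
For a fixed S, the K_6 on S has C(6, 2) = 15 edges. P[all 15 edges red] = (1/2)^15, and likewise for blue, so P[monochromatic] = 2·(1/2)^15 = 2^{1 − 15} = 1/16384.
By linearity: E[X] = C(50, 6) · 2^{1 − 15} = 15890700 · 1/16384 = 3972675/4096.
Numerically: E[X] ≈ 969.89136.

E[X] = C(50,6)·2^(1−C(6,2)) = 3972675/4096 ≈ 969.89136.


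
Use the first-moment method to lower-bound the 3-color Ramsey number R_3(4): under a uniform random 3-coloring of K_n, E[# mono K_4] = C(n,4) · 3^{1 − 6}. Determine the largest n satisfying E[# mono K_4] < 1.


We need C(n, 4) · 3^{1 − 6} < 1, i.e. C(n, 4) < 3^{6 − 1} = 243.
Check values of n near the boundary:
  n = 6: C(6, 4) = 15; 15 < 243? YES
  n = 7: C(7, 4) = 35; 35 < 243? YES
  n = 8: C(8, 4) = 70; 70 < 243? YES
  n = 9: C(9, 4) = 126; 126 < 243? YES
  n = 10: C(10, 4) = 210; 210 < 243? YES
  n = 11: C(11, 4) = 330; 330 < 243? NO
  n = 12: C(12, 4) = 495; 495 < 243? NO
  n = 13: C(13, 4) = 715; 715 < 243? NO
The largest n with C(n, 4) < 243 is n = 10 (where E[X] = 70/81 ≈ 0.8642). Hence R_3(4) > 10, i.e. R_3(4) ≥ 11.

Largest n = 10; hence R_3(4) > 10.


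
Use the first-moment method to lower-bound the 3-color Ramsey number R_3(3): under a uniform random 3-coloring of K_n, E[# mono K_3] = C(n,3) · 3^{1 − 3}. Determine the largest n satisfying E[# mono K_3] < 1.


We need C(n, 3) · 3^{1 − 3} < 1, i.e. C(n, 3) < 3^{3 − 1} = 9.
Check values of n near the boundary:
  n = 3: C(3, 3) = 1; 1 < 9? YES
  n = 4: C(4, 3) = 4; 4 < 9? YES
  n = 5: C(5, 3) = 10; 10 < 9? NO
The largest n with C(n, 3) < 9 is n = 4 (where E[X] = 4/9 ≈ 0.444444). Hence R_3(3) > 4, i.e. R_3(3) ≥ 5.

Largest n = 4; hence R_3(3) > 4.


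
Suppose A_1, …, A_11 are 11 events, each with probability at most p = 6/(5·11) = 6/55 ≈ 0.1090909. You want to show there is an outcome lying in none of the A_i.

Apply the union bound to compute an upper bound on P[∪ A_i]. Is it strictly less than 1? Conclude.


Union bound: P[∪_{i=1}^{11} A_i] ≤ Σ_i P[A_i] ≤ 11·p = 11·(6/55) = 6/5.
Numerically: 6/5 ≈ 1.2000000.
Is 6/5 < 1? NO.
Since the bound 6/5 is ≥ 1, the union bound is uninformative here; it does NOT by itself certify existence.

11·p = 6/5 ≈ 1.2000000; existence NOT certified by the union bound.


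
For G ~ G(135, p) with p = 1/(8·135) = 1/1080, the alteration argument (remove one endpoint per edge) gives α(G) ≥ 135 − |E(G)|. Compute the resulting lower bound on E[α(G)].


E[|E(G)|] = C(135, 2)·p = 9045 · (1/1080) = 67/8.
E[α(G)] ≥ n − E[|E(G)|] = 135 − 67/8 = 1013/8.
Numerically: ≈ 126.62500.
(This is only a lower bound; the true E[α(G)] may be larger.)

E[α(G)] ≥ 1013/8 ≈ 126.62500.


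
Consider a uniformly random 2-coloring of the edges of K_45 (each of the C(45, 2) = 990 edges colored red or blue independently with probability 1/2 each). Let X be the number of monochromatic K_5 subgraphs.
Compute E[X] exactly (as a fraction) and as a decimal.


Let X = Σ_S X_S over the C(45, 5) = 1221759 subsets S of size 5, where X_S = 1 if the K_5 on S is monochromatic.
For a fixed S, the K_5 on S has C(5, 2) = 10 edges. P[all 10 edges red] = (1/2)^10, and likewise for blue, so P[monochromatic] = 2·(1/2)^10 = 2^{1 − 10} = 1/512.
By linearity of expectation: E[X] = C(45, 5) · 2^{1 − 10} = 1221759 · 1/512 = 1221759/512.
Numerically: E[X] ≈ 2386.248047.

E[X] = C(45,5)·2^(1−C(5,2)) = 1221759/512 ≈ 2386.248047.


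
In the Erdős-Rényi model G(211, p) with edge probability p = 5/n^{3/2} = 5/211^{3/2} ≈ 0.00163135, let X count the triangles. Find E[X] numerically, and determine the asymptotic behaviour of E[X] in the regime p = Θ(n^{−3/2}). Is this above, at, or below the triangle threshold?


Number of potential triangles: C(211, 3) = 1543465.
Each occurs with probability p³ ≈ (0.00163135)³ ≈ 4.34149159e-09.
By linearity: E[X] = C(211, 3)·p³ ≈ 1543465 · 4.34149159e-09 ≈ 0.006701.
Since α = 3/2 > 1, p = c/n^{3/2} = o(1/n) is below the triangle threshold p ~ 1/n. Asymptotically E[X] ~ (c³/6)·n^{3(1−α)} = (5³/6)·n^{-1.5} → 0, so by Markov's inequality G has no triangles w.h.p.

E[X] ≈ 0.006701; in regime p = Θ(1/n^{3/2}) E[X] tends to 0 (below the triangle threshold p ~ 1/n).


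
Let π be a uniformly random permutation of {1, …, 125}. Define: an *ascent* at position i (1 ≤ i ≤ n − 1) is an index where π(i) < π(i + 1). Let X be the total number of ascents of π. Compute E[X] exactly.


Write X = Σ X_I over i = 1, …, 124, with X_I the indicator of one ascent.
There are 124 indicators.
For each fixed i, the pair (π(i), π(i+1)) is a uniformly random ordered pair of distinct values from {1, …, 125}; by symmetry P[π(i) < π(i+1)] = 1/2.
By linearity: E[X] = 124 · (1/2) = (125 − 1) · (1/2) = 62 ≈ 62.0000.

E[X] = 62 = 62.0000.


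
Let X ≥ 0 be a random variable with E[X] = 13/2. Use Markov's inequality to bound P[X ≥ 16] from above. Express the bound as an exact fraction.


μ = E[X] = 13/2, a = 16.
Markov: P[X ≥ 16] ≤ μ/a = (13/2)/16 = 13/32.
Numerically: ≈ 0.4062.
(Since a = 16 > μ = 6.5000, the bound 13/32 is < 1 and informative.)

P[X ≥ 16] ≤ 13/32 ≈ 0.4062.


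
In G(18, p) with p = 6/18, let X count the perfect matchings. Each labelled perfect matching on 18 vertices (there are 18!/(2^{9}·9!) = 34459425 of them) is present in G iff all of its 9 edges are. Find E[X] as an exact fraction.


K_18 has 18!/(2^{9}·9!) = 34459425 labelled perfect matchings.
For each such perfect matching H, let X_H = 1 if all 9 edges of H are present in G. Then P[X_H = 1] = p^{9} = (1/3)^{9} = 1/19683.
Summing the indicators: E[X] = Σ_H E[X_H] = 34459425 · p^{9} = 34459425 · 1/19683 = 425425/243.
Numerically: E[X] ≈ 1750.7.

E[X] = 34459425 · (1/3)^{9} = 425425/243 ≈ 1750.7.


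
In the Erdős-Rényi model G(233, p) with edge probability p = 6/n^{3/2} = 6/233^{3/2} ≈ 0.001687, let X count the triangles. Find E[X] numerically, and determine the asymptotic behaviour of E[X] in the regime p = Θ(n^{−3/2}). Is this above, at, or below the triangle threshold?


Number of potential triangles: C(233, 3) = 2081156.
Each occurs with probability p³ ≈ (0.001687)³ ≈ 4.8012255e-09.
By linearity: E[X] = C(233, 3)·p³ ≈ 2081156 · 4.8012255e-09 ≈ 0.00999.
Since α = 3/2 > 1, p = c/n^{3/2} = o(1/n) is below the triangle threshold p ~ 1/n. Asymptotically E[X] ~ (c³/6)·n^{3(1−α)} = (6³/6)·n^{-1.5} → 0, so by Markov's inequality G has no triangles w.h.p.

E[X] ≈ 0.00999; in regime p = Θ(1/n^{3/2}) E[X] tends to 0 (below the triangle threshold p ~ 1/n).


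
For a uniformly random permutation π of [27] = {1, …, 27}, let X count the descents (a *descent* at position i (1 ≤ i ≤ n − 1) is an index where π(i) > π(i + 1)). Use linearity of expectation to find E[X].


Write X = Σ X_I over i = 1, …, 26, with X_I the indicator of one descent.
There are 26 indicators.
For each fixed i, the pair (π(i), π(i+1)) is a uniformly random ordered pair of distinct values from {1, …, 27}; by symmetry P[π(i) > π(i+1)] = 1/2.
By linearity: E[X] = 26 · (1/2) = (27 − 1) · (1/2) = 13 ≈ 13.0000.

E[X] = 13 = 13.0000.


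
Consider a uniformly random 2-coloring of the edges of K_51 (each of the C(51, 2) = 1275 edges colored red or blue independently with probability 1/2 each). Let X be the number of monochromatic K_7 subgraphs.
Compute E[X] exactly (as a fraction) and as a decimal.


Let X = Σ_S X_S over the C(51, 7) = 115775100 subsets S of size 7, where X_S = 1 if the K_7 on S is monochromatic.
For a fixed S, the K_7 on S has C(7, 2) = 21 edges. P[all 21 edges red] = (1/2)^21, and likewise for blue, so P[monochromatic] = 2·(1/2)^21 = 2^{1 − 21} = 1/1048576.
Summing: E[X] = C(51, 7) · 2^{1 − 21} = 115775100 · 1/1048576 = 28943775/262144.
Numerically: E[X] ≈ 110.4117.

E[X] = C(51,7)·2^(1−C(7,2)) = 28943775/262144 ≈ 110.4117.


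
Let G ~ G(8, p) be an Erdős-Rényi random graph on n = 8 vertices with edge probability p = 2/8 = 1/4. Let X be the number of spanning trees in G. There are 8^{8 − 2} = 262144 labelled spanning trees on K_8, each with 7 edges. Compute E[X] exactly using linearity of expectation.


K_8 has 8^{8 − 2} = 262144 labelled spanning trees.
For each such spanning tree H, let X_H = 1 if all 7 edges of H are present in G. Then P[X_H = 1] = p^{7} = (1/4)^{7} = 1/16384.
By linearity: E[X] = Σ_H E[X_H] = 262144 · p^{7} = 262144 · 1/16384 = 16.
Numerically: E[X] ≈ 16.

E[X] = 262144 · (1/4)^{7} = 16 ≈ 16.


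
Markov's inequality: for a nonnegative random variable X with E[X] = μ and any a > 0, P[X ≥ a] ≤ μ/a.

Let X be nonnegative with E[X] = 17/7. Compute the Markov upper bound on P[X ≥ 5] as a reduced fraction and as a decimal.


μ = E[X] = 17/7, a = 5.
Markov: P[X ≥ 5] ≤ μ/a = (17/7)/5 = 17/35.
Numerically: ≈ 0.48571.
(Since a = 5 > μ = 2.42857, the bound 17/35 is < 1 and informative.)

P[X ≥ 5] ≤ 17/35 ≈ 0.48571.


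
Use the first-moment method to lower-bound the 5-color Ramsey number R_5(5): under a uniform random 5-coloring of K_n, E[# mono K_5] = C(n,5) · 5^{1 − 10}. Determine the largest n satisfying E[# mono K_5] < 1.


We need C(n, 5) · 5^{1 − 10} < 1, i.e. C(n, 5) < 5^{10 − 1} = 1953125.
Check values of n near the boundary:
  n = 44: C(44, 5) = 1086008; 1086008 < 1953125? YES
  n = 45: C(45, 5) = 1221759; 1221759 < 1953125? YES
  n = 46: C(46, 5) = 1370754; 1370754 < 1953125? YES
  n = 47: C(47, 5) = 1533939; 1533939 < 1953125? YES
  n = 48: C(48, 5) = 1712304; 1712304 < 1953125? YES
  n = 49: C(49, 5) = 1906884; 1906884 < 1953125? YES
  n = 50: C(50, 5) = 2118760; 2118760 < 1953125? NO
  n = 51: C(51, 5) = 2349060; 2349060 < 1953125? NO
  n = 52: C(52, 5) = 2598960; 2598960 < 1953125? NO
The largest n with C(n, 5) < 1953125 is n = 49 (where E[X] = 1906884/1953125 ≈ 0.976). Hence R_5(5) > 49, i.e. R_5(5) ≥ 50.

Largest n = 49; hence R_5(5) > 49.


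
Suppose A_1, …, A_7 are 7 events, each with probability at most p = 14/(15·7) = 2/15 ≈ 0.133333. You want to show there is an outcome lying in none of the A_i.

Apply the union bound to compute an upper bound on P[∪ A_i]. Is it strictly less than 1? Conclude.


Union bound: P[∪_{i=1}^{7} A_i] ≤ Σ_i P[A_i] ≤ 7·p = 7·(2/15) = 14/15.
Numerically: 14/15 ≈ 0.933333.
Is 14/15 < 1? YES.
Since P[∪ A_i] ≤ 14/15 < 1, the complement has P[∩ A_i^c] ≥ 1 − 14/15 = 1/15 > 0, so some outcome avoids every A_i.

7·p = 14/15 ≈ 0.933333; existence CERTIFIED by the union bound.


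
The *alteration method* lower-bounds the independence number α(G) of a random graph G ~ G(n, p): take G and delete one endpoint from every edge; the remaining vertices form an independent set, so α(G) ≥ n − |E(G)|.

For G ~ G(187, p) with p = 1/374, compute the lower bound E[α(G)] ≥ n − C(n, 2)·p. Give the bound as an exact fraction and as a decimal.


E[|E(G)|] = C(187, 2)·p = 17391 · (1/374) = 93/2.
E[α(G)] ≥ n − E[|E(G)|] = 187 − 93/2 = 281/2.
Numerically: ≈ 140.500000.
(This is only a lower bound; the true E[α(G)] may be larger.)

E[α(G)] ≥ 281/2 ≈ 140.500000.


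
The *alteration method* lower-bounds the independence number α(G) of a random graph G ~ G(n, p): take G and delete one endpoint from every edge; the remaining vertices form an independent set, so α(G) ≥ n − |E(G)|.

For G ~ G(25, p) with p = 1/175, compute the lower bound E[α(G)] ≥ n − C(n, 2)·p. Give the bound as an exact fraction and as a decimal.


E[|E(G)|] = C(25, 2)·p = 300 · (1/175) = 12/7.
E[α(G)] ≥ n − E[|E(G)|] = 25 − 12/7 = 163/7.
Numerically: ≈ 23.28571.
(This is only a lower bound; the true E[α(G)] may be larger.)

E[α(G)] ≥ 163/7 ≈ 23.28571.


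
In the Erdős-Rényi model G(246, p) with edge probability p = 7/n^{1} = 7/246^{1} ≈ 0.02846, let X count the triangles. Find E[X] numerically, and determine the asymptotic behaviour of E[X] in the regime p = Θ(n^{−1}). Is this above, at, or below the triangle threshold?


Number of potential triangles: C(246, 3) = 2450980.
Each occurs with probability p³ ≈ (0.02846)³ ≈ 2.304034e-05.
By linearity: E[X] = C(246, 3)·p³ ≈ 2450980 · 2.304034e-05 ≈ 56.4714.
Here α = 1, so p = 7/n is exactly at the triangle threshold p ~ 1/n. Asymptotically E[X] → c³/6 = 7³/6 = 343/6 ≈ 57.1667, a bounded constant. In this regime the triangle count is asymptotically Poisson(c³/6).

E[X] ≈ 56.4714; in regime p = Θ(1/n^{1}) E[X] stays bounded (at the triangle threshold p ~ 1/n).


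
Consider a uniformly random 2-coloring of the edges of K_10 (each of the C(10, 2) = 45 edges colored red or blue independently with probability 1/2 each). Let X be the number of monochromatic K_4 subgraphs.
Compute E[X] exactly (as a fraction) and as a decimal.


Let X = Σ_S X_S over the C(10, 4) = 210 subsets S of size 4, where X_S = 1 if the K_4 on S is monochromatic.
For a fixed S, the K_4 on S has C(4, 2) = 6 edges. P[all 6 edges red] = (1/2)^6, and likewise for blue, so P[monochromatic] = 2·(1/2)^6 = 2^{1 − 6} = 1/32.
By linearity: E[X] = C(10, 4) · 2^{1 − 6} = 210 · 1/32 = 105/16.
Numerically: E[X] ≈ 6.5625.

E[X] = C(10,4)·2^(1−C(4,2)) = 105/16 ≈ 6.5625.
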